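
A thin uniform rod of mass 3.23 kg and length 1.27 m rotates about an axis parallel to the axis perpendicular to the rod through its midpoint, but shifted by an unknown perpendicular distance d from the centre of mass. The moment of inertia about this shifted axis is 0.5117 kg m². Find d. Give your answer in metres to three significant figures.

About the centre-of-mass axis, I_cm = (1/12)ML² = (1/12)(3.23)(1.27)² = 0.43414 kg m².
Parallel axis theorem: I = I_cm + Md², so Md² = 0.5117 − 0.43414 = 0.077561 kg m².
d = √(0.077561 / 3.23) = 0.15496 m.

0.155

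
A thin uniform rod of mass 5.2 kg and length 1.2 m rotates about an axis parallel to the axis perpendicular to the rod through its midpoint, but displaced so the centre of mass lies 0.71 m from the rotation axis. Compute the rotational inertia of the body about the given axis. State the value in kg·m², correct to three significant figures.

I_cm = (1/12)ML² = (1/12)(5.2)(1.2)² = 0.624 kg·m²; centre at d = 0.71 m, so the parallel axis theorem gives I = 0.624 + (5.2)(0.71)² = 3.2453 kg·m².

3.25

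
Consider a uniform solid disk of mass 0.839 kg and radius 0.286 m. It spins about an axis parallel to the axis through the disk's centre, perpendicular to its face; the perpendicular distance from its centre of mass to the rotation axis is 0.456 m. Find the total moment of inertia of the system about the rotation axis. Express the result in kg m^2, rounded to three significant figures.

I_cm = (1/2)MR² = (1/2)(0.839)(0.286)² = 0.034313 kg m^2; centre at d = 0.456 m, so the parallel axis theorem gives I = 0.034313 + (0.839)(0.456)² = 0.20877 kg m^2.

0.209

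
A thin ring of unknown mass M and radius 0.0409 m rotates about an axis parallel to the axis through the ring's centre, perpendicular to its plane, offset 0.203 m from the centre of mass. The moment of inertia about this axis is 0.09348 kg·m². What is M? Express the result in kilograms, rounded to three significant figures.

2.18

I = I_cm + Md² = MR² + Md² = M·[1·(0.0409)² + (0.203)²] = M·0.042882.
So M = 0.09348 / 0.042882 = 2.1799 kg.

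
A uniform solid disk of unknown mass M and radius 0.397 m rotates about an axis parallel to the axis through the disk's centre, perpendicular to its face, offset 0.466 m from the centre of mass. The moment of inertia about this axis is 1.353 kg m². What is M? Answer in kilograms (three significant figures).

I = I_cm + Md² = (1/2)MR² + Md² = M·[0.5·(0.397)² + (0.466)²] = M·0.29596.
So M = 1.353 / 0.29596 = 4.5716 kg.

4.57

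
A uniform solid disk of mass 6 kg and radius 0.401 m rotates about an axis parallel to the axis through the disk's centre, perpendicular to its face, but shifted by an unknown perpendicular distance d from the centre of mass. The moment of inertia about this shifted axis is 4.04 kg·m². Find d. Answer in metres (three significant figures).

0.770

About the centre-of-mass axis, I_cm = (1/2)MR² = (1/2)(6)(0.401)² = 0.4824 kg·m².
Parallel axis theorem: I = I_cm + Md², so Md² = 4.04 − 0.4824 = 3.5576 kg·m².
d = √(3.5576 / 6) = 0.77002 m.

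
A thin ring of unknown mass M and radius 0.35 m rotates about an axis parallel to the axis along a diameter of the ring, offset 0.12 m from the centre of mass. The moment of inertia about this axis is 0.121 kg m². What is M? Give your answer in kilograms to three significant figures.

1.60

I = I_cm + Md² = (1/2)MR² + Md² = M·[0.5·(0.35)² + (0.12)²] = M·0.07565.
So M = 0.121 / 0.07565 = 1.5995 kg.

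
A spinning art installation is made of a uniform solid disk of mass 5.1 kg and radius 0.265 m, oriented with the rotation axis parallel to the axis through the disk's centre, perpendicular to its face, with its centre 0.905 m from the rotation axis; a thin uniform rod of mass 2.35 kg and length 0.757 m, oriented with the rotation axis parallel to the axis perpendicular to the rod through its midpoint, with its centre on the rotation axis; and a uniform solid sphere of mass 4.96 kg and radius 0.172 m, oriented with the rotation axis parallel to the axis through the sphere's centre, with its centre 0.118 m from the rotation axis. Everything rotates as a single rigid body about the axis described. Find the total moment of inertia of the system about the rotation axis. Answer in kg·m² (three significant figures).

Solid disk: I_cm = (1/2)MR² = (1/2)(5.1)(0.265)² = 0.17907 kg·m²; centre at d = 0.905 m, so the parallel axis theorem gives I = 0.17907 + (5.1)(0.905)² = 4.3561 kg·m².
Thin rod: I_cm = (1/12)ML² = (1/12)(2.35)(0.757)² = 0.11222 kg·m²; axis through the centre, so I = 0.11222 kg·m².
Solid sphere: I_cm = (2/5)MR² = (2/5)(4.96)(0.172)² = 0.058695 kg·m²; centre at d = 0.118 m, so the parallel axis theorem gives I = 0.058695 + (4.96)(0.118)² = 0.12776 kg·m².
Total I = 4.3561 + 0.11222 + 0.12776 = 4.5961 kg·m².

4.60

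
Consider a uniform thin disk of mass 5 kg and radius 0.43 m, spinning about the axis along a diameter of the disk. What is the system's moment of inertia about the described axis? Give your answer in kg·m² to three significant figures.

I_cm = (1/4)MR² = (1/4)(5)(0.43)² = 0.23112 kg·m²; axis through the centre, so I = 0.23112 kg·m².

0.231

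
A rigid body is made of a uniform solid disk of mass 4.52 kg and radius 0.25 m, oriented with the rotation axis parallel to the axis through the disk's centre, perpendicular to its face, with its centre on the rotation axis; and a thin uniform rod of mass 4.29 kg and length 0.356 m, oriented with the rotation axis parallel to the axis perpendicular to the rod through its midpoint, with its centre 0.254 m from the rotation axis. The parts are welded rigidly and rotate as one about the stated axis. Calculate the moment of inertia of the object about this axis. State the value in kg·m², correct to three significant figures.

Solid disk: I_cm = (1/2)MR² = (1/2)(4.52)(0.25)² = 0.14125 kg·m²; axis through the centre, so I = 0.14125 kg·m².
Thin rod: I_cm = (1/12)ML² = (1/12)(4.29)(0.356)² = 0.045308 kg·m²; centre at d = 0.254 m, so the parallel axis theorem gives I = 0.045308 + (4.29)(0.254)² = 0.32208 kg·m².
Total I = 0.14125 + 0.32208 = 0.46333 kg·m².

0.463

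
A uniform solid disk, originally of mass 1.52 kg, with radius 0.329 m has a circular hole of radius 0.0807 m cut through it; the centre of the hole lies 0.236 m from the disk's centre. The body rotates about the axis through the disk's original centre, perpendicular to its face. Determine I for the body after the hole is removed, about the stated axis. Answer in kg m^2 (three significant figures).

0.0769

Unpierced body about its centre: I₀ = (1/2)MR² = (1/2)(1.52)(0.329)² = 0.082263 kg m^2.
The removed disk has mass m = M·(r/R)² = (1.52)(0.0807/0.329)² = 0.091453 kg (same uniform areal density).
Its moment of inertia about the rotation axis (parallel-axis theorem): I_hole = (1/2)mr² + md² = (1/2)(0.091453)(0.0807)² + (0.091453)(0.236)² = 0.0053914 kg m^2.
Treating the hole as negative mass, I = I₀ − I_hole = 0.082263 − 0.0053914 = 0.076872 kg m^2.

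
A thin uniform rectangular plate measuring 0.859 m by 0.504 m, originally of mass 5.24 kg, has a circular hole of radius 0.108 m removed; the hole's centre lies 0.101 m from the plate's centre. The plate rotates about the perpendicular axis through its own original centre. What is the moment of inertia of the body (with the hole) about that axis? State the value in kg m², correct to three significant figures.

Unpierced body about its centre: I₀ = (1/12)M(a²+b²) = (1/12)(5.24)[(0.859)² + (0.504)²] = 0.43313 kg m².
The removed disk has mass m = M·πr²/(ab) = (5.24)·π(0.108)²/(0.859·0.504) = 0.44351 kg (same uniform areal density).
Its moment of inertia about the rotation axis (parallel-axis theorem): I_hole = (1/2)mr² + md² = (1/2)(0.44351)(0.108)² + (0.44351)(0.101)² = 0.0071108 kg m².
Treating the hole as negative mass, I = I₀ − I_hole = 0.43313 − 0.0071108 = 0.42602 kg m².

0.426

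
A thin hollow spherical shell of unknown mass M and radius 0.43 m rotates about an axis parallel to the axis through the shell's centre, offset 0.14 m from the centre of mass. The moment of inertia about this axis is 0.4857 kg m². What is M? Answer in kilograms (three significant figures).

I = I_cm + Md² = (2/3)MR² + Md² = M·[0.666667·(0.43)² + (0.14)²] = M·0.14287.
So M = 0.4857 / 0.14287 = 3.3997 kg.

3.40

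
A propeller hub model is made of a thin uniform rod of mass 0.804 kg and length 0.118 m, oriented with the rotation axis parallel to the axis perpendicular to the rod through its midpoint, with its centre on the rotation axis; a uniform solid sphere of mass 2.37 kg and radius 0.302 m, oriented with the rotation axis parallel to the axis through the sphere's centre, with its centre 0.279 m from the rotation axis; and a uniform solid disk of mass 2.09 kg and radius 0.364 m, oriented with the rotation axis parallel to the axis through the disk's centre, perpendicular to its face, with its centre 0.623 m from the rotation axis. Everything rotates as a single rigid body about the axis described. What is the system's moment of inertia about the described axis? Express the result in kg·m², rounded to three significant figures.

1.22

Thin rod: I_cm = (1/12)ML² = (1/12)(0.804)(0.118)² = 0.00093291 kg·m²; axis through the centre, so I = 0.00093291 kg·m².
Solid sphere: I_cm = (2/5)MR² = (2/5)(2.37)(0.302)² = 0.086461 kg·m²; centre at d = 0.279 m, so the parallel axis theorem gives I = 0.086461 + (2.37)(0.279)² = 0.27094 kg·m².
Solid disk: I_cm = (1/2)MR² = (1/2)(2.09)(0.364)² = 0.13846 kg·m²; centre at d = 0.623 m, so the parallel axis theorem gives I = 0.13846 + (2.09)(0.623)² = 0.94965 kg·m².
Total I = 0.00093291 + 0.27094 + 0.94965 = 1.2215 kg·m².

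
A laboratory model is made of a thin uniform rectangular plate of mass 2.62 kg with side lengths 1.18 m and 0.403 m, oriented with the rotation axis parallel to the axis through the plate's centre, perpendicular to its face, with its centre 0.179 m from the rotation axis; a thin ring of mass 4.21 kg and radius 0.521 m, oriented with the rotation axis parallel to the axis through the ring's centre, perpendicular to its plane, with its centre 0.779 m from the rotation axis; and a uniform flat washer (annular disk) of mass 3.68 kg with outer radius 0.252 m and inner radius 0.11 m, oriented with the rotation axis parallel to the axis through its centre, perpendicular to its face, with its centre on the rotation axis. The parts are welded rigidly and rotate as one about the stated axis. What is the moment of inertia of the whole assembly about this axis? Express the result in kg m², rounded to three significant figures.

4.26

Rectangular plate: I_cm = (1/12)M(a²+b²) = (1/12)(2.62)[(1.18)² + (0.403)²] = 0.33947 kg m²; centre at d = 0.179 m, so the parallel axis theorem gives I = 0.33947 + (2.62)(0.179)² = 0.42341 kg m².
Thin ring: I_cm = MR² = (4.21)(0.521)² = 1.1428 kg m²; centre at d = 0.779 m, so the parallel axis theorem gives I = 1.1428 + (4.21)(0.779)² = 3.6976 kg m².
Annular disk: I_cm = (1/2)M(R²+r²) = (1/2)(3.68)[(0.252)² + (0.11)²] = 0.13911 kg m²; axis through the centre, so I = 0.13911 kg m².
Total I = 0.42341 + 3.6976 + 0.13911 = 4.2601 kg m².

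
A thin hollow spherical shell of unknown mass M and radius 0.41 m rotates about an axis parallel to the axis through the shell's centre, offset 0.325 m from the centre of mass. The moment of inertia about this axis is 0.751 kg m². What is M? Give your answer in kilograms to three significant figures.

I = I_cm + Md² = (2/3)MR² + Md² = M·[0.666667·(0.41)² + (0.325)²] = M·0.21769.
So M = 0.751 / 0.21769 = 3.4498 kg.

3.45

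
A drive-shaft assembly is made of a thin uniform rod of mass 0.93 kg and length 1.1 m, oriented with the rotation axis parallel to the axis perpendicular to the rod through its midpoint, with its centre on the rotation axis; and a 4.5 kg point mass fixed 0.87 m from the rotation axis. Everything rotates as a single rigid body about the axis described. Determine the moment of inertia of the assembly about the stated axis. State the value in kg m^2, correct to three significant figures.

Thin rod: I_cm = (1/12)ML² = (1/12)(0.93)(1.1)² = 0.093775 kg m^2; axis through the centre, so I = 0.093775 kg m^2.
Point mass: I_cm = 0; centre at d = 0.87 m, so I = I_cm + Md² gives I = 0 + (4.5)(0.87)² = 3.4061 kg m^2.
Total I = 0.093775 + 3.4061 = 3.4998 kg m^2.

3.50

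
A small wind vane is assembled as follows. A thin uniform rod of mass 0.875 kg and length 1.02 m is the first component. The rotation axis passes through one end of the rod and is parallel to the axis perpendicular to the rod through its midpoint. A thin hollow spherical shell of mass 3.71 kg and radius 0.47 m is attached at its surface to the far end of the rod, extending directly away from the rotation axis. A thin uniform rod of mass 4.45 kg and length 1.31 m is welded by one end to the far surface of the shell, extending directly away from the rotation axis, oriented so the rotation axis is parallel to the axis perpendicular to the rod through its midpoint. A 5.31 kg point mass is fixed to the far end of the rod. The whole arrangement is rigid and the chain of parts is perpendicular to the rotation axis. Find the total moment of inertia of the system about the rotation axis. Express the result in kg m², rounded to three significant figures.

Thin rod: I_cm = (1/12)ML² = (1/12)(0.875)(1.02)² = 0.075862 kg m²; centre at d = 0.51 m, so the parallel axis theorem gives I = 0.075862 + (0.875)(0.51)² = 0.30345 kg m².
Spherical shell: I_cm = (2/3)MR² = (2/3)(3.71)(0.47)² = 0.54636 kg m²; centre at d = 0.51 + 0.51 + 0.47 = 1.49 m, so the parallel axis theorem gives I = 0.54636 + (3.71)(1.49)² = 8.7829 kg m².
Thin rod: I_cm = (1/12)ML² = (1/12)(4.45)(1.31)² = 0.63639 kg m²; centre at d = 0.51 + 0.51 + 0.47 + 0.47 + 0.655 = 2.615 m, so the parallel axis theorem gives I = 0.63639 + (4.45)(2.615)² = 31.066 kg m².
Point mass: I_cm = 0; centre at d = 0.51 + 0.51 + 0.47 + 0.47 + 0.655 + 0.655 = 3.27 m, so the parallel axis theorem gives I = 0 + (5.31)(3.27)² = 56.779 kg m².
Total I = 0.30345 + 8.7829 + 31.066 + 56.779 = 96.932 kg m².

96.9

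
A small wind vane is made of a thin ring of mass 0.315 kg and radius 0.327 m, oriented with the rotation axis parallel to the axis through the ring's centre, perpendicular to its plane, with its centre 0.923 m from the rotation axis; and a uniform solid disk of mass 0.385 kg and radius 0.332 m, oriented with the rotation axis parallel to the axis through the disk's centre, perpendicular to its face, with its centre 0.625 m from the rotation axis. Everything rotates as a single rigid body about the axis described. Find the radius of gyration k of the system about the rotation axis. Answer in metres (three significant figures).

0.823

Thin ring: I_cm = MR² = (0.315)(0.327)² = 0.033683 kg m^2; centre at d = 0.923 m, so the parallel axis theorem gives I = 0.033683 + (0.315)(0.923)² = 0.30204 kg m^2.
Solid disk: I_cm = (1/2)MR² = (1/2)(0.385)(0.332)² = 0.021218 kg m^2; centre at d = 0.625 m, so the parallel axis theorem gives I = 0.021218 + (0.385)(0.625)² = 0.17161 kg m^2.
Total I = 0.47365 kg m^2; total mass M = 0.7 kg.
k = √(I/M) = √(0.47365/0.7) = 0.82258 m.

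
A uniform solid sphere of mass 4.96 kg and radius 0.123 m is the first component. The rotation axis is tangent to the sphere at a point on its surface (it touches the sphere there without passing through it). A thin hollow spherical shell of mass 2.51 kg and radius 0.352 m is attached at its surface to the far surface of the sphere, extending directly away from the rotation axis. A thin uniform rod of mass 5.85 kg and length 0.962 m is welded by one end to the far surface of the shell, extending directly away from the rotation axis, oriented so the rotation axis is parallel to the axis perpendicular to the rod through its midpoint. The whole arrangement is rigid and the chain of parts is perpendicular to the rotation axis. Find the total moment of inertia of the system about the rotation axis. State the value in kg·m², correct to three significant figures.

Solid sphere: I_cm = (2/5)MR² = (2/5)(4.96)(0.123)² = 0.030016 kg·m²; centre at d = 0.123 m, so I = I_cm + Md² gives I = 0.030016 + (4.96)(0.123)² = 0.10506 kg·m².
Spherical shell: I_cm = (2/3)MR² = (2/3)(2.51)(0.352)² = 0.20733 kg·m²; centre at d = 0.123 + 0.123 + 0.352 = 0.598 m, so I = I_cm + Md² gives I = 0.20733 + (2.51)(0.598)² = 1.1049 kg·m².
Thin rod: I_cm = (1/12)ML² = (1/12)(5.85)(0.962)² = 0.45115 kg·m²; centre at d = 0.123 + 0.123 + 0.352 + 0.352 + 0.481 = 1.431 m, so I = I_cm + Md² gives I = 0.45115 + (5.85)(1.431)² = 12.431 kg·m².
Total I = 0.10506 + 1.1049 + 12.431 = 13.641 kg·m².

13.6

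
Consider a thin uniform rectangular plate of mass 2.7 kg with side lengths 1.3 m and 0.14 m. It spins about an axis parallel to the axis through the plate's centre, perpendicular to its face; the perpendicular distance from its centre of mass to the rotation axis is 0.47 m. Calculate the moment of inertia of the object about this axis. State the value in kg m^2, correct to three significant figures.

I_cm = (1/12)M(a²+b²) = (1/12)(2.7)[(1.3)² + (0.14)²] = 0.38466 kg m^2; centre at d = 0.47 m, so the parallel axis theorem gives I = 0.38466 + (2.7)(0.47)² = 0.98109 kg m^2.

0.981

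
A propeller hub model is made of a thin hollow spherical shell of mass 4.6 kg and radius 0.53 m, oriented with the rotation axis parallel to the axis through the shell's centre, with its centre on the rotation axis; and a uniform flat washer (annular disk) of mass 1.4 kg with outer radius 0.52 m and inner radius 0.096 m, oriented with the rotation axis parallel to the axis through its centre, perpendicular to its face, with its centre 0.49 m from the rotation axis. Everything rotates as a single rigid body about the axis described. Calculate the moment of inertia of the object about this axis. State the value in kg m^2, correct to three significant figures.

Spherical shell: I_cm = (2/3)MR² = (2/3)(4.6)(0.53)² = 0.86143 kg m^2; axis through the centre, so I = 0.86143 kg m^2.
Annular disk: I_cm = (1/2)M(R²+r²) = (1/2)(1.4)[(0.52)² + (0.096)²] = 0.19573 kg m^2; centre at d = 0.49 m, so I = I_cm + Md² gives I = 0.19573 + (1.4)(0.49)² = 0.53187 kg m^2.
Total I = 0.86143 + 0.53187 = 1.3933 kg m^2.

1.39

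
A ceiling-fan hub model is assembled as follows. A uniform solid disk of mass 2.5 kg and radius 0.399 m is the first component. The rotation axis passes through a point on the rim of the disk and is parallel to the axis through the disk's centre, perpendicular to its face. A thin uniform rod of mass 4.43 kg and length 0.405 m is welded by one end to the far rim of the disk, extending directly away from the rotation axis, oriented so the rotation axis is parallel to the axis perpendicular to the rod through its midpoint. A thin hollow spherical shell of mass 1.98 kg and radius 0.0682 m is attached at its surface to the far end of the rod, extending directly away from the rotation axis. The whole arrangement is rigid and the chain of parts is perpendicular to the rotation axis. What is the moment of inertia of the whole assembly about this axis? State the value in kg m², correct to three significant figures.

8.30

Solid disk: I_cm = (1/2)MR² = (1/2)(2.5)(0.399)² = 0.199 kg m²; centre at d = 0.399 m, so I = I_cm + Md² gives I = 0.199 + (2.5)(0.399)² = 0.597 kg m².
Thin rod: I_cm = (1/12)ML² = (1/12)(4.43)(0.405)² = 0.060553 kg m²; centre at d = 0.399 + 0.399 + 0.2025 = 1.0005 m, so I = I_cm + Md² gives I = 0.060553 + (4.43)(1.0005)² = 4.495 kg m².
Spherical shell: I_cm = (2/3)MR² = (2/3)(1.98)(0.0682)² = 0.0061396 kg m²; centre at d = 0.399 + 0.399 + 0.2025 + 0.2025 + 0.0682 = 1.2712 m, so I = I_cm + Md² gives I = 0.0061396 + (1.98)(1.2712)² = 3.2057 kg m².
Total I = 0.597 + 4.495 + 3.2057 = 8.2977 kg m².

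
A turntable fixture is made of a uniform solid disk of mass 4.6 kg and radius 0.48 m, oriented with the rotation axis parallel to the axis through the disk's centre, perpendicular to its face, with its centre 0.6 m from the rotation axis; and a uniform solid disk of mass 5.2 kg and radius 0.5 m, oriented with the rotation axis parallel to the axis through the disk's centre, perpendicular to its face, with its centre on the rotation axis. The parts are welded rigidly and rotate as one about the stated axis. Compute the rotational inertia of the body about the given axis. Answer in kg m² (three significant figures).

Solid disk: I_cm = (1/2)MR² = (1/2)(4.6)(0.48)² = 0.52992 kg m²; centre at d = 0.6 m, so the parallel axis theorem gives I = 0.52992 + (4.6)(0.6)² = 2.1859 kg m².
Solid disk: I_cm = (1/2)MR² = (1/2)(5.2)(0.5)² = 0.65 kg m²; axis through the centre, so I = 0.65 kg m².
Total I = 2.1859 + 0.65 = 2.8359 kg m².

2.84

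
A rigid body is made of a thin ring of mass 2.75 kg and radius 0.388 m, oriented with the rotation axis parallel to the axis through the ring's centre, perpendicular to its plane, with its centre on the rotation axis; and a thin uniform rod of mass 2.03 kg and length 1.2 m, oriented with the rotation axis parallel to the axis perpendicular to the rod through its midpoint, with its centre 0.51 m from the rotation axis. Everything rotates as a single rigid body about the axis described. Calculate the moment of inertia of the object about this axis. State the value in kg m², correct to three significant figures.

1.19

Thin ring: I_cm = MR² = (2.75)(0.388)² = 0.414 kg m²; axis through the centre, so I = 0.414 kg m².
Thin rod: I_cm = (1/12)ML² = (1/12)(2.03)(1.2)² = 0.2436 kg m²; centre at d = 0.51 m, so I = I_cm + Md² gives I = 0.2436 + (2.03)(0.51)² = 0.7716 kg m².
Total I = 0.414 + 0.7716 = 1.1856 kg m².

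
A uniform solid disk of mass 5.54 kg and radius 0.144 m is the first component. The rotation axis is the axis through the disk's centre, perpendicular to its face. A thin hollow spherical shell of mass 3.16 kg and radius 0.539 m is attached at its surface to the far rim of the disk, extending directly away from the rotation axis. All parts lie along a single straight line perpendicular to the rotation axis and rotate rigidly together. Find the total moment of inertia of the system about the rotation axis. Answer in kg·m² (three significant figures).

2.14

Solid disk: I_cm = (1/2)MR² = (1/2)(5.54)(0.144)² = 0.057439 kg·m²; axis through the centre, so I = 0.057439 kg·m².
Spherical shell: I_cm = (2/3)MR² = (2/3)(3.16)(0.539)² = 0.61203 kg·m²; centre at d = 0.144 + 0.539 = 0.683 m, so I = I_cm + Md² gives I = 0.61203 + (3.16)(0.683)² = 2.0861 kg·m².
Total I = 0.057439 + 2.0861 = 2.1436 kg·m².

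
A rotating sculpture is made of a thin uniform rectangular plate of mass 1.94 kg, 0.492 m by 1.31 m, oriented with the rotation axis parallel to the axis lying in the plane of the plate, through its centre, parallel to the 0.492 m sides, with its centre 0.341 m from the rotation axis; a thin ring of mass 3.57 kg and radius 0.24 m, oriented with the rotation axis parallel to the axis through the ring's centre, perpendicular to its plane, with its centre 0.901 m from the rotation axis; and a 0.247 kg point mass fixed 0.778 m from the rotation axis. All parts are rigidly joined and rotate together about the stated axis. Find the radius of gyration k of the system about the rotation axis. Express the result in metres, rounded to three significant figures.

0.808

Rectangular plate: I_cm = (1/12)Mb² = (1/12)(1.94)(1.31)² = 0.27744 kg m^2; centre at d = 0.341 m, so the parallel axis theorem gives I = 0.27744 + (1.94)(0.341)² = 0.50302 kg m^2.
Thin ring: I_cm = MR² = (3.57)(0.24)² = 0.20563 kg m^2; centre at d = 0.901 m, so the parallel axis theorem gives I = 0.20563 + (3.57)(0.901)² = 3.1038 kg m^2.
Point mass: I_cm = 0; centre at d = 0.778 m, so the parallel axis theorem gives I = 0 + (0.247)(0.778)² = 0.14951 kg m^2.
Total I = 3.7563 kg m^2; total mass M = 5.757 kg.
k = √(I/M) = √(3.7563/5.757) = 0.80776 m.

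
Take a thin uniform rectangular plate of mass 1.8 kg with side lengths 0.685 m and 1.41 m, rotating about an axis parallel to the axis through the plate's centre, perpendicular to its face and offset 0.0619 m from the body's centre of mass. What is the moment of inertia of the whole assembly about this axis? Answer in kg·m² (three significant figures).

I_cm = (1/12)M(a²+b²) = (1/12)(1.8)[(0.685)² + (1.41)²] = 0.3686 kg·m²; centre at d = 0.0619 m, so I = I_cm + Md² gives I = 0.3686 + (1.8)(0.0619)² = 0.3755 kg·m².

0.375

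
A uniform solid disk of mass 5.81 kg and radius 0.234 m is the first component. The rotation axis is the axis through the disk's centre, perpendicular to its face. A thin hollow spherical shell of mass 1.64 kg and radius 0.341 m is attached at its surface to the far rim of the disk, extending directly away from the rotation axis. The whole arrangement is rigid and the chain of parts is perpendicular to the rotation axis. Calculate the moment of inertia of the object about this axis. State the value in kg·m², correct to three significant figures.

Solid disk: I_cm = (1/2)MR² = (1/2)(5.81)(0.234)² = 0.15907 kg·m²; axis through the centre, so I = 0.15907 kg·m².
Spherical shell: I_cm = (2/3)MR² = (2/3)(1.64)(0.341)² = 0.12713 kg·m²; centre at d = 0.234 + 0.341 = 0.575 m, so I = I_cm + Md² gives I = 0.12713 + (1.64)(0.575)² = 0.66936 kg·m².
Total I = 0.15907 + 0.66936 = 0.82843 kg·m².

0.828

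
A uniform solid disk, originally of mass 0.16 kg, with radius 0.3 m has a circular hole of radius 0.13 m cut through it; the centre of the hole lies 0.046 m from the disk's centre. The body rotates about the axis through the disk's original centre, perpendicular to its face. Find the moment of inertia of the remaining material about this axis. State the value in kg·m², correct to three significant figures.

Unpierced body about its centre: I₀ = (1/2)MR² = (1/2)(0.16)(0.3)² = 0.0072 kg·m².
The removed disk has mass m = M·(r/R)² = (0.16)(0.13/0.3)² = 0.030044 kg (same uniform areal density).
Its moment of inertia about the rotation axis (parallel-axis theorem): I_hole = (1/2)mr² + md² = (1/2)(0.030044)(0.13)² + (0.030044)(0.046)² = 0.00031745 kg·m².
Treating the hole as negative mass, I = I₀ − I_hole = 0.0072 − 0.00031745 = 0.0068826 kg·m².

0.00688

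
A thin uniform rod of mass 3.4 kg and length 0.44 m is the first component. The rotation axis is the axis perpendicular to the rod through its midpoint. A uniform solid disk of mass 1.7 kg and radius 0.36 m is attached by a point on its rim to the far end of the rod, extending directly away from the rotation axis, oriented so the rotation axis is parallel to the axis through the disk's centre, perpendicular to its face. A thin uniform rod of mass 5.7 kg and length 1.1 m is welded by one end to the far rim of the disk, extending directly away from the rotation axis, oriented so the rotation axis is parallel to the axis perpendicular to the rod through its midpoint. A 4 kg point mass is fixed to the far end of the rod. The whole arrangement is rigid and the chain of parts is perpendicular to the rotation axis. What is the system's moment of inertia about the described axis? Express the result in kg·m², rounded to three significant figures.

Thin rod: I_cm = (1/12)ML² = (1/12)(3.4)(0.44)² = 0.054853 kg·m²; axis through the centre, so I = 0.054853 kg·m².
Solid disk: I_cm = (1/2)MR² = (1/2)(1.7)(0.36)² = 0.11016 kg·m²; centre at d = 0.22 + 0.36 = 0.58 m, so the parallel axis theorem gives I = 0.11016 + (1.7)(0.58)² = 0.68204 kg·m².
Thin rod: I_cm = (1/12)ML² = (1/12)(5.7)(1.1)² = 0.57475 kg·m²; centre at d = 0.22 + 0.36 + 0.36 + 0.55 = 1.49 m, so the parallel axis theorem gives I = 0.57475 + (5.7)(1.49)² = 13.229 kg·m².
Point mass: I_cm = 0; centre at d = 0.22 + 0.36 + 0.36 + 0.55 + 0.55 = 2.04 m, so the parallel axis theorem gives I = 0 + (4)(2.04)² = 16.646 kg·m².
Total I = 0.054853 + 0.68204 + 13.229 + 16.646 = 30.613 kg·m².

30.6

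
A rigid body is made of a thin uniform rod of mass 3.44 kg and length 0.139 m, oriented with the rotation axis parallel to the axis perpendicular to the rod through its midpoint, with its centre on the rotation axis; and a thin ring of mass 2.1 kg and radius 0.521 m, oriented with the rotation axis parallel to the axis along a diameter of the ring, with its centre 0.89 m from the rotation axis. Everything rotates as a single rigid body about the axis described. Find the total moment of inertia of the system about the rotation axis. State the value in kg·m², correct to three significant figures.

1.95

Thin rod: I_cm = (1/12)ML² = (1/12)(3.44)(0.139)² = 0.0055387 kg·m²; axis through the centre, so I = 0.0055387 kg·m².
Thin ring: I_cm = (1/2)MR² = (1/2)(2.1)(0.521)² = 0.28501 kg·m²; centre at d = 0.89 m, so I = I_cm + Md² gives I = 0.28501 + (2.1)(0.89)² = 1.9484 kg·m².
Total I = 0.0055387 + 1.9484 = 1.954 kg·m².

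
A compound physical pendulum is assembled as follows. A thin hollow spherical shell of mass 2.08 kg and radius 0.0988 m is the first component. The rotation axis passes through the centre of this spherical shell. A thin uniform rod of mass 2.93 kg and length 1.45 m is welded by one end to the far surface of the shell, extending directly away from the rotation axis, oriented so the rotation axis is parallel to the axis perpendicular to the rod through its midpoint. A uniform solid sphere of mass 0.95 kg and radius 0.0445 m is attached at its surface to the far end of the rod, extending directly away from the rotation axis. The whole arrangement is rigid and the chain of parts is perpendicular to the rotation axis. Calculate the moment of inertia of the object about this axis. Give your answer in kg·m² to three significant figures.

Spherical shell: I_cm = (2/3)MR² = (2/3)(2.08)(0.0988)² = 0.013536 kg·m²; axis through the centre, so I = 0.013536 kg·m².
Thin rod: I_cm = (1/12)ML² = (1/12)(2.93)(1.45)² = 0.51336 kg·m²; centre at d = 0.0988 + 0.725 = 0.8238 m, so the parallel axis theorem gives I = 0.51336 + (2.93)(0.8238)² = 2.5018 kg·m².
Solid sphere: I_cm = (2/5)MR² = (2/5)(0.95)(0.0445)² = 0.00075249 kg·m²; centre at d = 0.0988 + 0.725 + 0.725 + 0.0445 = 1.5933 m, so the parallel axis theorem gives I = 0.00075249 + (0.95)(1.5933)² = 2.4124 kg·m².
Total I = 0.013536 + 2.5018 + 2.4124 = 4.9278 kg·m².

4.93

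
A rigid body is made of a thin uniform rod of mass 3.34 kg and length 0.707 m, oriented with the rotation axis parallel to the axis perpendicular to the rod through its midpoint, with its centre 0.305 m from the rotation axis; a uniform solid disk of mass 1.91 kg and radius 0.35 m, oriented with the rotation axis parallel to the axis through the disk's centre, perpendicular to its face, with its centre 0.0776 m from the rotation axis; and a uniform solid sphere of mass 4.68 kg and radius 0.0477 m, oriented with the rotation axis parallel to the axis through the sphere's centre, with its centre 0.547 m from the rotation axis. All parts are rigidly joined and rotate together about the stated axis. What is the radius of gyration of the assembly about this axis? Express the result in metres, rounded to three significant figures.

Thin rod: I_cm = (1/12)ML² = (1/12)(3.34)(0.707)² = 0.13912 kg m^2; centre at d = 0.305 m, so I = I_cm + Md² gives I = 0.13912 + (3.34)(0.305)² = 0.44983 kg m^2.
Solid disk: I_cm = (1/2)MR² = (1/2)(1.91)(0.35)² = 0.11699 kg m^2; centre at d = 0.0776 m, so I = I_cm + Md² gives I = 0.11699 + (1.91)(0.0776)² = 0.12849 kg m^2.
Solid sphere: I_cm = (2/5)MR² = (2/5)(4.68)(0.0477)² = 0.0042593 kg m^2; centre at d = 0.547 m, so I = I_cm + Md² gives I = 0.0042593 + (4.68)(0.547)² = 1.4046 kg m^2.
Total I = 1.9829 kg m^2; total mass M = 9.93 kg.
k = √(I/M) = √(1.9829/9.93) = 0.44686 m.

0.447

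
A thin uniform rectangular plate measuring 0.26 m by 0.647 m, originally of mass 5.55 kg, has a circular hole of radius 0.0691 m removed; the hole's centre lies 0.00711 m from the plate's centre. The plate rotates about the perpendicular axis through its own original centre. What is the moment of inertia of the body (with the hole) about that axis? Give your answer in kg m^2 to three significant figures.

0.224

Unpierced body about its centre: I₀ = (1/12)M(a²+b²) = (1/12)(5.55)[(0.26)² + (0.647)²] = 0.22487 kg m^2.
The removed disk has mass m = M·πr²/(ab) = (5.55)·π(0.0691)²/(0.26·0.647) = 0.4949 kg (same uniform areal density).
Its moment of inertia about the rotation axis (parallel-axis theorem): I_hole = (1/2)mr² + md² = (1/2)(0.4949)(0.0691)² + (0.4949)(0.00711)² = 0.0012066 kg m^2.
Treating the hole as negative mass, I = I₀ − I_hole = 0.22487 − 0.0012066 = 0.22367 kg m^2.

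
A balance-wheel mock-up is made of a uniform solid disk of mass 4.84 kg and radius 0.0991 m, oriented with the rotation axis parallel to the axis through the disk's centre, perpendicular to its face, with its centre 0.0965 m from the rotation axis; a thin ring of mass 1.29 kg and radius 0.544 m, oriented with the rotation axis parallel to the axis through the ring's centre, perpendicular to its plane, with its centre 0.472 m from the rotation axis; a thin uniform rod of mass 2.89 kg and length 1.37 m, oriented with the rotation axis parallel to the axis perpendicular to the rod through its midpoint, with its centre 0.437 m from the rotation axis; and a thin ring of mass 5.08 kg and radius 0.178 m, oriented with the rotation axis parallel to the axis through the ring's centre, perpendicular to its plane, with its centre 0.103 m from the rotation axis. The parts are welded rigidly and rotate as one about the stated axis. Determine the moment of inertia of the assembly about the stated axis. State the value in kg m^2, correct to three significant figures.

1.96

Solid disk: I_cm = (1/2)MR² = (1/2)(4.84)(0.0991)² = 0.023766 kg m^2; centre at d = 0.0965 m, so I = I_cm + Md² gives I = 0.023766 + (4.84)(0.0965)² = 0.068838 kg m^2.
Thin ring: I_cm = MR² = (1.29)(0.544)² = 0.38176 kg m^2; centre at d = 0.472 m, so I = I_cm + Md² gives I = 0.38176 + (1.29)(0.472)² = 0.66915 kg m^2.
Thin rod: I_cm = (1/12)ML² = (1/12)(2.89)(1.37)² = 0.45202 kg m^2; centre at d = 0.437 m, so I = I_cm + Md² gives I = 0.45202 + (2.89)(0.437)² = 1.0039 kg m^2.
Thin ring: I_cm = MR² = (5.08)(0.178)² = 0.16095 kg m^2; centre at d = 0.103 m, so I = I_cm + Md² gives I = 0.16095 + (5.08)(0.103)² = 0.21485 kg m^2.
Total I = 0.068838 + 0.66915 + 1.0039 + 0.21485 = 1.9568 kg m^2.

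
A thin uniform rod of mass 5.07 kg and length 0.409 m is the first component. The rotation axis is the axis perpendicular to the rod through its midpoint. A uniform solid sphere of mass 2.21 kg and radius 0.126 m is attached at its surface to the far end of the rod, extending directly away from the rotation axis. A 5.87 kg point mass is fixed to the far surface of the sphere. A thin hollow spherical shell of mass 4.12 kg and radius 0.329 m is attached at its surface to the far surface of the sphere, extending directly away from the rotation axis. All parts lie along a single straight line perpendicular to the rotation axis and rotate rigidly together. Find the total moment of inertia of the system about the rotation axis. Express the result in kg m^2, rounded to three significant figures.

4.39

Thin rod: I_cm = (1/12)ML² = (1/12)(5.07)(0.409)² = 0.070676 kg m^2; axis through the centre, so I = 0.070676 kg m^2.
Solid sphere: I_cm = (2/5)MR² = (2/5)(2.21)(0.126)² = 0.014034 kg m^2; centre at d = 0.2045 + 0.126 = 0.3305 m, so I = I_cm + Md² gives I = 0.014034 + (2.21)(0.3305)² = 0.25543 kg m^2.
Point mass: I_cm = 0; centre at d = 0.2045 + 0.126 + 0.126 = 0.4565 m, so I = I_cm + Md² gives I = 0 + (5.87)(0.4565)² = 1.2233 kg m^2.
Spherical shell: I_cm = (2/3)MR² = (2/3)(4.12)(0.329)² = 0.2973 kg m^2; centre at d = 0.2045 + 0.126 + 0.126 + 0.329 = 0.7855 m, so I = I_cm + Md² gives I = 0.2973 + (4.12)(0.7855)² = 2.8394 kg m^2.
Total I = 0.070676 + 0.25543 + 1.2233 + 2.8394 = 4.3888 kg m^2.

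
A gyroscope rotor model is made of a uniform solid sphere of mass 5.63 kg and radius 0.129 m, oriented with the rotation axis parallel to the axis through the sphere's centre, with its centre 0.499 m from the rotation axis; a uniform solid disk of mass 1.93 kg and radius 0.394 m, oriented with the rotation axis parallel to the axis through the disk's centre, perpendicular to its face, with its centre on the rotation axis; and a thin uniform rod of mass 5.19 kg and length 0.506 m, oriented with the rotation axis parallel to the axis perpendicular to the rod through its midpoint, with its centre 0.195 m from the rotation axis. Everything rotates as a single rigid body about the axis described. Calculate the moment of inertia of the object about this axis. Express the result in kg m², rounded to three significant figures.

Solid sphere: I_cm = (2/5)MR² = (2/5)(5.63)(0.129)² = 0.037476 kg m²; centre at d = 0.499 m, so the parallel axis theorem gives I = 0.037476 + (5.63)(0.499)² = 1.4394 kg m².
Solid disk: I_cm = (1/2)MR² = (1/2)(1.93)(0.394)² = 0.1498 kg m²; axis through the centre, so I = 0.1498 kg m².
Thin rod: I_cm = (1/12)ML² = (1/12)(5.19)(0.506)² = 0.11074 kg m²; centre at d = 0.195 m, so the parallel axis theorem gives I = 0.11074 + (5.19)(0.195)² = 0.30809 kg m².
Total I = 1.4394 + 0.1498 + 0.30809 = 1.8972 kg m².

1.90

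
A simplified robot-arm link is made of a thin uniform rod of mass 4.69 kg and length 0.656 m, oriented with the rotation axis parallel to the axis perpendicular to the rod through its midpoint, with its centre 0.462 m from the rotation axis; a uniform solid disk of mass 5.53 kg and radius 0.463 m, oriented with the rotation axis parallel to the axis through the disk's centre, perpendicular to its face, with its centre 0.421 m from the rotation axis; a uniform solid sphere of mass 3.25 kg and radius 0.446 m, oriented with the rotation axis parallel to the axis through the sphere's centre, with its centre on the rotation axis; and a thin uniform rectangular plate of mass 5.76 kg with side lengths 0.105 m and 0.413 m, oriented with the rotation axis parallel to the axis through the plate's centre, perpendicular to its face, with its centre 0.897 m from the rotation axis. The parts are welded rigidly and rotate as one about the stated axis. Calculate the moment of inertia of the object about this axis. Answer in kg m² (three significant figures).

7.72

Thin rod: I_cm = (1/12)ML² = (1/12)(4.69)(0.656)² = 0.16819 kg m²; centre at d = 0.462 m, so the parallel axis theorem gives I = 0.16819 + (4.69)(0.462)² = 1.1692 kg m².
Solid disk: I_cm = (1/2)MR² = (1/2)(5.53)(0.463)² = 0.59273 kg m²; centre at d = 0.421 m, so the parallel axis theorem gives I = 0.59273 + (5.53)(0.421)² = 1.5729 kg m².
Solid sphere: I_cm = (2/5)MR² = (2/5)(3.25)(0.446)² = 0.25859 kg m²; axis through the centre, so I = 0.25859 kg m².
Rectangular plate: I_cm = (1/12)M(a²+b²) = (1/12)(5.76)[(0.105)² + (0.413)²] = 0.087165 kg m²; centre at d = 0.897 m, so the parallel axis theorem gives I = 0.087165 + (5.76)(0.897)² = 4.7217 kg m².
Total I = 1.1692 + 1.5729 + 0.25859 + 4.7217 = 7.7224 kg m².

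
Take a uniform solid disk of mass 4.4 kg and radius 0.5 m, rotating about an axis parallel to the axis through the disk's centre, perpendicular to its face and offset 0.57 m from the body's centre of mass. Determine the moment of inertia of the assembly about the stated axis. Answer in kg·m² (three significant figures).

I_cm = (1/2)MR² = (1/2)(4.4)(0.5)² = 0.55 kg·m²; centre at d = 0.57 m, so I = I_cm + Md² gives I = 0.55 + (4.4)(0.57)² = 1.9796 kg·m².

1.98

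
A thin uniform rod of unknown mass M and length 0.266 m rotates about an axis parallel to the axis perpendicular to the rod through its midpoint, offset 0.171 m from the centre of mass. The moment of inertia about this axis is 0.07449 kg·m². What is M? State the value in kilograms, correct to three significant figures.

2.12

I = I_cm + Md² = (1/12)ML² + Md² = M·[0.0833333·(0.266)² + (0.171)²] = M·0.035137.
So M = 0.07449 / 0.035137 = 2.12 kg.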